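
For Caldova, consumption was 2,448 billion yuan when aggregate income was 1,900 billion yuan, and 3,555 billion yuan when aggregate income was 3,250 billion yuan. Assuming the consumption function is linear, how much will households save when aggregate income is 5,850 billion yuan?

S = 163

MPC = (3555 − 2448)/(3250 − 1900) = 1107/1350 = 0.82
a = 2448 − 0.82(1900) = 2448 − 1558 = 890
C = 890 + 0.82(5850) = 5687
S = 5850 − 5687 = 163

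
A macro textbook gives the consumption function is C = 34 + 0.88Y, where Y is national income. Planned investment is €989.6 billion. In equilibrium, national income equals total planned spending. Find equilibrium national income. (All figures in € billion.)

Y = 8530

Y = C + I = 34 + 0.88Y + 989.6
Y − 0.88Y = 1023.6
0.12Y = 1023.6, so Y = 1023.6/0.12 = 8530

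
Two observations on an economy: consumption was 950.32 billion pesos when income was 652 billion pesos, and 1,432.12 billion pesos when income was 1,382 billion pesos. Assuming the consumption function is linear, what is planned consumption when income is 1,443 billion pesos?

MPC = (1432.12 − 950.32)/(1382 − 652) = 481.8/730 = 0.66
a = 950.32 − 0.66(652) = 950.32 − 430.32 = 520
C = 520 + 0.66(1443) = 520 + 952.38 = 1472.38

C = 1472.38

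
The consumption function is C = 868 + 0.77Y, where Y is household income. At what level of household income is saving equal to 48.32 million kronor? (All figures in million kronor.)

S = Y − C = -868 + 0.23Y
-868 + 0.23Y = 48.32, so 0.23Y = 916.32 and Y = 3984

Y = 3984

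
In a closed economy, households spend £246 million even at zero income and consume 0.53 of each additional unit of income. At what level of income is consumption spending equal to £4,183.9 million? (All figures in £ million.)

Y = 7430

246 + 0.53Y = 4183.9
0.53Y = 3937.9, so Y = 3937.9/0.53 = 7430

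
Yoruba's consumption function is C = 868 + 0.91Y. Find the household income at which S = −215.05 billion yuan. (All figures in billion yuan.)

S = Y − C = -868 + 0.09Y
-868 + 0.09Y = -215.05, so 0.09Y = 652.95 and Y = 7255

Y = 7255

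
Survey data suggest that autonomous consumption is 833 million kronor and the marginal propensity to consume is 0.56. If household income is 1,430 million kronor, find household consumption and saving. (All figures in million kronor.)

C = 833 + 0.56(1430) = 833 + 800.8 = 1633.8
S = Y − C = 1430 − 1633.8 = -203.8

C = 1633.8; S = -203.8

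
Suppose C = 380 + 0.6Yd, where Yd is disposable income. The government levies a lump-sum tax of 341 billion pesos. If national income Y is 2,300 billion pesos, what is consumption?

Yd = Y − T = 2300 − 341 = 1959
C = 380 + 0.6(1959) = 380 + 1175.4 = 1555.4

C = 1555.4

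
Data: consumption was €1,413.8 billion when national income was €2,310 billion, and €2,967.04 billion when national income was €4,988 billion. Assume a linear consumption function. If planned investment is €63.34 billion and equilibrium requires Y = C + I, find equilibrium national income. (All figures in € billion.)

MPC = (2967.04 − 1413.8)/(4988 − 2310) = 1553.24/2678 = 0.58
a = 1413.8 − 0.58(2310) = 74
Equilibrium: Y = 74 + 0.58Y + 63.34
0.42Y = 137.34, so Y = 137.34/0.42 = 327

Y = 327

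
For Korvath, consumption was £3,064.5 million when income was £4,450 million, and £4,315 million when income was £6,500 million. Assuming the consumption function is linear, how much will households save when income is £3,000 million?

MPC = (4315 − 3064.5)/(6500 − 4450) = 1250.5/2050 = 0.61
a = 3064.5 − 0.61(4450) = 3064.5 − 2714.5 = 350
C = 350 + 0.61(3000) = 2180
S = 3000 − 2180 = 820

S = 820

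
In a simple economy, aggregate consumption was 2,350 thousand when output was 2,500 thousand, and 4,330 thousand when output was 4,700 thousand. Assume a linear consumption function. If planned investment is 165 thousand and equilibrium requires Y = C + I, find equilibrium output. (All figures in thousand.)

MPC = (4330 − 2350)/(4700 − 2500) = 1980/2200 = 0.9
a = 2350 − 0.9(2500) = 100
Equilibrium: Y = 100 + 0.9Y + 165
0.1Y = 265, so Y = 265/0.1 = 2650

Y = 2650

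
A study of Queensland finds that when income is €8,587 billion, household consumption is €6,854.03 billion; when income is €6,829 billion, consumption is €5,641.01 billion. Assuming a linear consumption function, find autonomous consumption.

a = 929

MPC = ΔC/ΔY = (6854.03 − 5641.01)/(8587 − 6829) = 1213.02/1758 = 0.69
a = C − MPC·Y = 5641.01 − 0.69(6829) = 5641.01 − 4712.01 = 929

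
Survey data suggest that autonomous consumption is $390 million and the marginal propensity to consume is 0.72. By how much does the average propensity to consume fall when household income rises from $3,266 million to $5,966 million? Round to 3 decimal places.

ΔAPC = 0.054

At Y = 3266: C = 390 + 0.72(3266) = 2741.52, APC = 2741.52/3266 = 0.8394
At Y = 5966: C = 4685.52, APC = 4685.52/5966 = 0.7854
Fall in APC = 0.8394 − 0.7854 = 0.054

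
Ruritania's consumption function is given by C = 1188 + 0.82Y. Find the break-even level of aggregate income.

At break-even, C = Y: 1188 + 0.82Y = Y
0.18Y = 1188, so Y = 1188/0.18 = 6600

Y = 6600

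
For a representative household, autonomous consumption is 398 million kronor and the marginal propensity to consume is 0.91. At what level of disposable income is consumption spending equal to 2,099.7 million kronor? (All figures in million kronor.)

398 + 0.91Y = 2099.7
0.91Y = 1701.7, so Y = 1701.7/0.91 = 1870

Y = 1870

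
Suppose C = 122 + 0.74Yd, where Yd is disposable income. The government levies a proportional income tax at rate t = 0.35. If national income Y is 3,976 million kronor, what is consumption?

Yd = (1 − 0.35)(3976) = 0.65(3976) = 2584.4
C = 122 + 0.74(2584.4) = 122 + 1912.456 = 2034.456

C = 2034.456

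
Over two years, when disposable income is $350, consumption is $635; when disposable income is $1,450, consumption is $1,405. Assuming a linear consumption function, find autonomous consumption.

MPC = ΔC/ΔY = (1405 − 635)/(1450 − 350) = 770/1100 = 0.7
a = C − MPC·Y = 635 − 0.7(350) = 635 − 245 = 390

a = 390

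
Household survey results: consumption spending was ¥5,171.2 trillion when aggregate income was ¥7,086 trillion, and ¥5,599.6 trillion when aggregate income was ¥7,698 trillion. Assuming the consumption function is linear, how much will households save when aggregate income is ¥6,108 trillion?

S = 1621.4

MPC = (5599.6 − 5171.2)/(7698 − 7086) = 428.4/612 = 0.7
a = 5171.2 − 0.7(7086) = 5171.2 − 4960.2 = 211
C = 211 + 0.7(6108) = 4486.6
S = 6108 − 4486.6 = 1621.4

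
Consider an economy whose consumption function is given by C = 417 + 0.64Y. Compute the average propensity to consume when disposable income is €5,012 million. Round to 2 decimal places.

C = 417 + 0.64(5012) = 3624.68
APC = C/Y = 3624.68/5012 = 0.72

APC = 0.72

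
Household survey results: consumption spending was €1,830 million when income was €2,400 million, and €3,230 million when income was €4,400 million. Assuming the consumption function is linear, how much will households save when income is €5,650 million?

MPC = (3230 − 1830)/(4400 − 2400) = 1400/2000 = 0.7
a = 1830 − 0.7(2400) = 1830 − 1680 = 150
C = 150 + 0.7(5650) = 4105
S = 5650 − 4105 = 1545

S = 1545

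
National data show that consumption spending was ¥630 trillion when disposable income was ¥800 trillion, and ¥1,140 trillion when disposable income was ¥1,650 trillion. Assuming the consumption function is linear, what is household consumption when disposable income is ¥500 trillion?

C = 450

MPC = (1140 − 630)/(1650 − 800) = 510/850 = 0.6
a = 630 − 0.6(800) = 630 − 480 = 150
C = 150 + 0.6(500) = 150 + 300 = 450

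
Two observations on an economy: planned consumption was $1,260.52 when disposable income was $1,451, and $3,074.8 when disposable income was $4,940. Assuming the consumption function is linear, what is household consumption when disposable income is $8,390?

C = 4868.8

MPC = (3074.8 − 1260.52)/(4940 − 1451) = 1814.28/3489 = 0.52
a = 1260.52 − 0.52(1451) = 1260.52 − 754.52 = 506
C = 506 + 0.52(8390) = 506 + 4362.8 = 4868.8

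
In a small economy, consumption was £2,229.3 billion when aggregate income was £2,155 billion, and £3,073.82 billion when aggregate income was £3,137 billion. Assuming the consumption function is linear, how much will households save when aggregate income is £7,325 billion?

MPC = (3073.82 − 2229.3)/(3137 − 2155) = 844.52/982 = 0.86
a = 2229.3 − 0.86(2155) = 2229.3 − 1853.3 = 376
C = 376 + 0.86(7325) = 6675.5
S = 7325 − 6675.5 = 649.5

S = 649.5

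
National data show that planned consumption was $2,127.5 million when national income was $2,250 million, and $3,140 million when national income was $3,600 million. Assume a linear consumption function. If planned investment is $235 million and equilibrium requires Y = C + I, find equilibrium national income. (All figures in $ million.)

MPC = (3140 − 2127.5)/(3600 − 2250) = 1012.5/1350 = 0.75
a = 2127.5 − 0.75(2250) = 440
Equilibrium: Y = 440 + 0.75Y + 235
0.25Y = 675, so Y = 675/0.25 = 2700

Y = 2700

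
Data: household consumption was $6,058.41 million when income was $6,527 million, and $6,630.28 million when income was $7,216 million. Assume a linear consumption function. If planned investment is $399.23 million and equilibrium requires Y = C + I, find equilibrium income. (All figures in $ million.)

Y = 6119

MPC = (6630.28 − 6058.41)/(7216 − 6527) = 571.87/689 = 0.83
a = 6058.41 − 0.83(6527) = 641
Equilibrium: Y = 641 + 0.83Y + 399.23
0.17Y = 1040.23, so Y = 1040.23/0.17 = 6119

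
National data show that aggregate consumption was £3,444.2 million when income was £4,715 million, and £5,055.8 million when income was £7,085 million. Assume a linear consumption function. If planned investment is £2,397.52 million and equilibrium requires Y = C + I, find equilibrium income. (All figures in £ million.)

Y = 8236

MPC = (5055.8 − 3444.2)/(7085 − 4715) = 1611.6/2370 = 0.68
a = 3444.2 − 0.68(4715) = 238
Equilibrium: Y = 238 + 0.68Y + 2397.52
0.32Y = 2635.52, so Y = 2635.52/0.32 = 8236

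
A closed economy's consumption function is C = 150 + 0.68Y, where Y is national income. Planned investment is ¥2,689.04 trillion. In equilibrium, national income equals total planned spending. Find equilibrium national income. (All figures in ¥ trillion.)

Y = C + I = 150 + 0.68Y + 2689.04
Y − 0.68Y = 2839.04
0.32Y = 2839.04, so Y = 2839.04/0.32 = 8872

Y = 8872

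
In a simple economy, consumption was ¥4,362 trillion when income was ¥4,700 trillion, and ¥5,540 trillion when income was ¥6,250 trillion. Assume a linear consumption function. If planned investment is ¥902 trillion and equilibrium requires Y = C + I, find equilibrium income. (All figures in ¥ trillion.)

Y = 7050

MPC = (5540 − 4362)/(6250 − 4700) = 1178/1550 = 0.76
a = 4362 − 0.76(4700) = 790
Equilibrium: Y = 790 + 0.76Y + 902
0.24Y = 1692, so Y = 1692/0.24 = 7050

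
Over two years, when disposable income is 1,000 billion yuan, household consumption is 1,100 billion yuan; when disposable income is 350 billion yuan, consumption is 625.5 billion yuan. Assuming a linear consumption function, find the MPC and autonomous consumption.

MPC = ΔC/ΔY = (1100 − 625.5)/(1000 − 350) = 474.5/650 = 0.73
a = C − MPC·Y = 625.5 − 0.73(350) = 625.5 − 255.5 = 370

MPC = 0.73; a = 370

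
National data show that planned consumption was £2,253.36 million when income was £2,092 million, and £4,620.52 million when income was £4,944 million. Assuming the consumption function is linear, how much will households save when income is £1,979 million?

MPC = (4620.52 − 2253.36)/(4944 − 2092) = 2367.16/2852 = 0.83
a = 2253.36 − 0.83(2092) = 2253.36 − 1736.36 = 517
C = 517 + 0.83(1979) = 2159.57
S = 1979 − 2159.57 = -180.57

S = -180.57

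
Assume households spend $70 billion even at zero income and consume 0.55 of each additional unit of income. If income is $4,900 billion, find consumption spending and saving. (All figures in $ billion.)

C = 2765; S = 2135

C = 70 + 0.55(4900) = 70 + 2695 = 2765
S = Y − C = 4900 − 2765 = 2135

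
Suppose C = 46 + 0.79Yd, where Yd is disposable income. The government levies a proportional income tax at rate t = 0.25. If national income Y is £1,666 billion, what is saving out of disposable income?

Yd = (1 − 0.25)(1666) = 0.75(1666) = 1249.5
C = 46 + 0.79(1249.5) = 46 + 987.105 = 1033.105
S = Yd − C = 1249.5 − 1033.105 = 216.395

S = 216.395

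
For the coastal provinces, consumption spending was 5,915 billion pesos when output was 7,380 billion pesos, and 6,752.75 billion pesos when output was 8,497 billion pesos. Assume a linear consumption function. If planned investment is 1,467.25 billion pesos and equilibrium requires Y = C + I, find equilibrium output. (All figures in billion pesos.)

Y = 7389

MPC = (6752.75 − 5915)/(8497 − 7380) = 837.75/1117 = 0.75
a = 5915 − 0.75(7380) = 380
Equilibrium: Y = 380 + 0.75Y + 1467.25
0.25Y = 1847.25, so Y = 1847.25/0.25 = 7389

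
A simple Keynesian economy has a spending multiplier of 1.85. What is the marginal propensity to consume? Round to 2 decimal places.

MPC = 0.46

k = 1/(1 − MPC), so 1 − MPC = 1/k = 1/1.85 = 0.5405
MPC = 1 − 0.5405 = 0.46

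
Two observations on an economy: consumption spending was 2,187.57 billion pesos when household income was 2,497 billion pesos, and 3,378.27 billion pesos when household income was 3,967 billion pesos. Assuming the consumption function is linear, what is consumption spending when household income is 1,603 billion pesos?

C = 1463.43

MPC = (3378.27 − 2187.57)/(3967 − 2497) = 1190.7/1470 = 0.81
a = 2187.57 − 0.81(2497) = 2187.57 − 2022.57 = 165
C = 165 + 0.81(1603) = 165 + 1298.43 = 1463.43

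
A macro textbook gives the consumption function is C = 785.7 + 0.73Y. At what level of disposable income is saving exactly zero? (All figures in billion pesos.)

At break-even, C = Y: 785.7 + 0.73Y = Y
0.27Y = 785.7, so Y = 785.7/0.27 = 2910

Y = 2910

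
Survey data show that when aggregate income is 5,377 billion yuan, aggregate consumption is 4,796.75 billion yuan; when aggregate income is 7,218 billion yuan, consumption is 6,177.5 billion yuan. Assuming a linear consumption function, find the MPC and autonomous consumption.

MPC = 0.75; a = 764

MPC = ΔC/ΔY = (6177.5 − 4796.75)/(7218 − 5377) = 1380.75/1841 = 0.75
a = C − MPC·Y = 4796.75 − 0.75(5377) = 4796.75 − 4032.75 = 764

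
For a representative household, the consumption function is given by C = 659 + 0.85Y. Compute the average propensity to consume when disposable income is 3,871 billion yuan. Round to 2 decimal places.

C = 659 + 0.85(3871) = 3949.35
APC = C/Y = 3949.35/3871 = 1.02

APC = 1.02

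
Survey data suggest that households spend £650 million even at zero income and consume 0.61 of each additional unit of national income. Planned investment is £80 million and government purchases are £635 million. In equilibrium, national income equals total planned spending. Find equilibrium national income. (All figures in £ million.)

Y = 3500

Y = C + I + G = 650 + 0.61Y + 80 + 635
Y − 0.61Y = 1365
0.39Y = 1365, so Y = 1365/0.39 = 3500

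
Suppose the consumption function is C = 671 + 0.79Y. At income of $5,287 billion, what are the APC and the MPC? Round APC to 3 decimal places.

MPC = 0.79 (the slope of the consumption function)
C = 671 + 0.79(5287) = 4847.73, so APC = 4847.73/5287 = 0.917

APC = 0.917; MPC = 0.79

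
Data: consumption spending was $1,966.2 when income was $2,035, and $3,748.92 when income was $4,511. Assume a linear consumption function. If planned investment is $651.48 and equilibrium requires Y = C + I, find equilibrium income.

MPC = (3748.92 − 1966.2)/(4511 − 2035) = 1782.72/2476 = 0.72
a = 1966.2 − 0.72(2035) = 501
Equilibrium: Y = 501 + 0.72Y + 651.48
0.28Y = 1152.48, so Y = 1152.48/0.28 = 4116

Y = 4116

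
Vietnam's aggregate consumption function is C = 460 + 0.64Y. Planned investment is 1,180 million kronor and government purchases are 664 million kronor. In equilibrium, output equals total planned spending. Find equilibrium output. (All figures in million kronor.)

Y = 6400

Y = C + I + G = 460 + 0.64Y + 1180 + 664
Y − 0.64Y = 2304
0.36Y = 2304, so Y = 2304/0.36 = 6400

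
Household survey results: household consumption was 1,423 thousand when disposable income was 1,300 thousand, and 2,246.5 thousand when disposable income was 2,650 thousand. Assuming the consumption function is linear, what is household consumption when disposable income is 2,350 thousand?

C = 2063.5

MPC = (2246.5 − 1423)/(2650 − 1300) = 823.5/1350 = 0.61
a = 1423 − 0.61(1300) = 1423 − 793 = 630
C = 630 + 0.61(2350) = 630 + 1433.5 = 2063.5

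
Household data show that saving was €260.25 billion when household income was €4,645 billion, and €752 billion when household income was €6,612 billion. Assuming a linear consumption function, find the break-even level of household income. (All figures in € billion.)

MPS = ΔS/ΔY = (752 − 260.25)/(6612 − 4645) = 491.75/1967 = 0.25
MPC = 1 − MPS = 0.75
From S(4645) = 260.25: −a + 0.25(4645) = 260.25, so a = 1161.25 − 260.25 = 901
Break-even (S = 0): Y = a/MPS = 901/0.25 = 3604

Y = 3604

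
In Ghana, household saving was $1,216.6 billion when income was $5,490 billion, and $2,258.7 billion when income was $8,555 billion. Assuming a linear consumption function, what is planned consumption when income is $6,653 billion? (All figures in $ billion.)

C = 5040.98

MPS = ΔS/ΔY = (2258.7 − 1216.6)/(8555 − 5490) = 1042.1/3065 = 0.34
MPC = 1 − MPS = 0.66
Autonomous saving = 1216.6 − 0.34(5490) = -650, so a = 650
C = 650 + 0.66(6653) = 650 + 4390.98 = 5040.98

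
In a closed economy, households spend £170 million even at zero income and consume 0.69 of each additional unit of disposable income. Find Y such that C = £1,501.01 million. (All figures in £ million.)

170 + 0.69Y = 1501.01
0.69Y = 1331.01, so Y = 1331.01/0.69 = 1929

Y = 1929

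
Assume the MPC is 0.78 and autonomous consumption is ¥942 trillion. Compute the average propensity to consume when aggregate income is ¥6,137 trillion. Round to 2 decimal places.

C = 942 + 0.78(6137) = 5728.86
APC = C/Y = 5728.86/6137 = 0.93

APC = 0.93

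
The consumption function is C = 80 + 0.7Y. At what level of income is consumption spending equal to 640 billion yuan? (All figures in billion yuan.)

Y = 800

80 + 0.7Y = 640
0.7Y = 560, so Y = 560/0.7 = 800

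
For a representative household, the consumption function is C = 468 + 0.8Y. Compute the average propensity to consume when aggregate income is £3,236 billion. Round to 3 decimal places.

C = 468 + 0.8(3236) = 3056.8
APC = C/Y = 3056.8/3236 = 0.945

APC = 0.945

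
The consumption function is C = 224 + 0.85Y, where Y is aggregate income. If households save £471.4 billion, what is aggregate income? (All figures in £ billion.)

Y = 4636

S = Y − C = -224 + 0.15Y
-224 + 0.15Y = 471.4, so 0.15Y = 695.4 and Y = 4636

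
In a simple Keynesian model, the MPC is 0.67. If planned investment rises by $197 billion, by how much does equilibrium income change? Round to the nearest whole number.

ΔY ≈ 597

The multiplier is 1/(1 − MPC) = 1/0.33.
ΔY = 197/0.33 = 596.97 ≈ 597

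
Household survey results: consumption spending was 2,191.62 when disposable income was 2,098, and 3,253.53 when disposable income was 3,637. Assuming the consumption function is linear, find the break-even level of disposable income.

Y = 2400

MPC = (3253.53 − 2191.62)/(3637 − 2098) = 1061.91/1539 = 0.69
a = 2191.62 − 0.69(2098) = 2191.62 − 1447.62 = 744
Break-even: Y = a/(1−MPC) = 744/0.31 = 2400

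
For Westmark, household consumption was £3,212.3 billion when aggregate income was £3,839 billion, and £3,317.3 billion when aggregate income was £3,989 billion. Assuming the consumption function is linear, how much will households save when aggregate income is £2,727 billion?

MPC = (3317.3 − 3212.3)/(3989 − 3839) = 105/150 = 0.7
a = 3212.3 − 0.7(3839) = 3212.3 − 2687.3 = 525
C = 525 + 0.7(2727) = 2433.9
S = 2727 − 2433.9 = 293.1

S = 293.1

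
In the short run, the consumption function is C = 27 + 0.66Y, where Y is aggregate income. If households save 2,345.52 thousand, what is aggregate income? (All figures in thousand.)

S = Y − C = -27 + 0.34Y
-27 + 0.34Y = 2345.52, so 0.34Y = 2372.52 and Y = 6978

Y = 6978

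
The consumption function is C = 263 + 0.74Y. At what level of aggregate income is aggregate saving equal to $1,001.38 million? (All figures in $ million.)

Y = 4863

S = Y − C = -263 + 0.26Y
-263 + 0.26Y = 1001.38, so 0.26Y = 1264.38 and Y = 4863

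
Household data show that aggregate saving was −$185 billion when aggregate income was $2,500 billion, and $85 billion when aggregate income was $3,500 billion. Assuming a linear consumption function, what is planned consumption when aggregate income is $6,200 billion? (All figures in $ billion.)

C = 5386

MPS = ΔS/ΔY = (85 − (-185))/(3500 − 2500) = 270/1000 = 0.27
MPC = 1 − MPS = 0.73
Autonomous saving = -185 − 0.27(2500) = -860, so a = 860
C = 860 + 0.73(6200) = 860 + 4526 = 5386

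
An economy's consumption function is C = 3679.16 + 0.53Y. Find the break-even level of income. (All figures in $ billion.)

At break-even, C = Y: 3679.16 + 0.53Y = Y
0.47Y = 3679.16, so Y = 3679.16/0.47 = 7828

Y = 7828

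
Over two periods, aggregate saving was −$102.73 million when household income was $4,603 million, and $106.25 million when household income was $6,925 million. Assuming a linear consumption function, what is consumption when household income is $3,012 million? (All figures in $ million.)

MPS = ΔS/ΔY = (106.25 − (-102.73))/(6925 − 4603) = 208.98/2322 = 0.09
MPC = 1 − MPS = 0.91
Autonomous saving = -102.73 − 0.09(4603) = -517, so a = 517
C = 517 + 0.91(3012) = 517 + 2740.92 = 3257.92

C = 3257.92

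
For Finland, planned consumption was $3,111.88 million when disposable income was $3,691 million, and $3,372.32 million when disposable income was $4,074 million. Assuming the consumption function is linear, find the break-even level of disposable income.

Y = 1881.25

MPC = (3372.32 − 3111.88)/(4074 − 3691) = 260.44/383 = 0.68
a = 3111.88 − 0.68(3691) = 3111.88 − 2509.88 = 602
Break-even: Y = a/(1−MPC) = 602/0.32 = 1881.25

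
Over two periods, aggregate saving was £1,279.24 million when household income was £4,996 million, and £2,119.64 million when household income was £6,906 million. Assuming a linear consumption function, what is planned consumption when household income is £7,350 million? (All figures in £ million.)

C = 5035

MPS = ΔS/ΔY = (2119.64 − 1279.24)/(6906 − 4996) = 840.4/1910 = 0.44
MPC = 1 − MPS = 0.56
Autonomous saving = 1279.24 − 0.44(4996) = -919, so a = 919
C = 919 + 0.56(7350) = 919 + 4116 = 5035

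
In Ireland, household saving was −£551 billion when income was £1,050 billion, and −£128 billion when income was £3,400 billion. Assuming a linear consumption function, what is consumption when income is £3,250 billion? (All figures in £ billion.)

C = 3405

MPS = ΔS/ΔY = (-128 − (-551))/(3400 − 1050) = 423/2350 = 0.18
MPC = 1 − MPS = 0.82
Autonomous saving = -551 − 0.18(1050) = -740, so a = 740
C = 740 + 0.82(3250) = 740 + 2665 = 3405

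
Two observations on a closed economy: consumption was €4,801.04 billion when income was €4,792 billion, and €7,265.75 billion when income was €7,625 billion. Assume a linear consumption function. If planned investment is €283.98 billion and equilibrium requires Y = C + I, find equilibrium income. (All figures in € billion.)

MPC = (7265.75 − 4801.04)/(7625 − 4792) = 2464.71/2833 = 0.87
a = 4801.04 − 0.87(4792) = 632
Equilibrium: Y = 632 + 0.87Y + 283.98
0.13Y = 915.98, so Y = 915.98/0.13 = 7046

Y = 7046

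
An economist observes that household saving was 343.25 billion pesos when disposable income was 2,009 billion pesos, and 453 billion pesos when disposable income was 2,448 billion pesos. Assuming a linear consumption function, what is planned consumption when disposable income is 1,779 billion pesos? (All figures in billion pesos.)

C = 1493.25

MPS = ΔS/ΔY = (453 − 343.25)/(2448 − 2009) = 109.75/439 = 0.25
MPC = 1 − MPS = 0.75
Autonomous saving = 343.25 − 0.25(2009) = -159, so a = 159
C = 159 + 0.75(1779) = 159 + 1334.25 = 1493.25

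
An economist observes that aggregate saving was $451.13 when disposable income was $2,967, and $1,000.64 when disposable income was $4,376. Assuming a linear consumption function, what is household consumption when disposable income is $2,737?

C = 2375.57

MPS = ΔS/ΔY = (1000.64 − 451.13)/(4376 − 2967) = 549.51/1409 = 0.39
MPC = 1 − MPS = 0.61
Autonomous saving = 451.13 − 0.39(2967) = -706, so a = 706
C = 706 + 0.61(2737) = 706 + 1669.57 = 2375.57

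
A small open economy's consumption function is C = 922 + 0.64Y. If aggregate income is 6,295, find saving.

C = 922 + 0.64(6295) = 922 + 4028.8 = 4950.8
S = Y − C = 6295 − 4950.8 = 1344.2

S = 1344.2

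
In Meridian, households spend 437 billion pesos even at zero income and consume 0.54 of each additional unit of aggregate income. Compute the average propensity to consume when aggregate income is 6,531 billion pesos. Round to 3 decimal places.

C = 437 + 0.54(6531) = 3963.74
APC = C/Y = 3963.74/6531 = 0.607

APC = 0.607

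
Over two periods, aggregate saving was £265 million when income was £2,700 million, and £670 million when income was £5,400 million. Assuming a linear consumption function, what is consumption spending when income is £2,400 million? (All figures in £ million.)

MPS = ΔS/ΔY = (670 − 265)/(5400 − 2700) = 405/2700 = 0.15
MPC = 1 − MPS = 0.85
Autonomous saving = 265 − 0.15(2700) = -140, so a = 140
C = 140 + 0.85(2400) = 140 + 2040 = 2180

C = 2180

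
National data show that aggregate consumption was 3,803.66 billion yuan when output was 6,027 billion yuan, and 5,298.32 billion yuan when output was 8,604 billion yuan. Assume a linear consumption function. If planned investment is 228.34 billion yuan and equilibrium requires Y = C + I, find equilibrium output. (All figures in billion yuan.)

MPC = (5298.32 − 3803.66)/(8604 − 6027) = 1494.66/2577 = 0.58
a = 3803.66 − 0.58(6027) = 308
Equilibrium: Y = 308 + 0.58Y + 228.34
0.42Y = 536.34, so Y = 536.34/0.42 = 1277

Y = 1277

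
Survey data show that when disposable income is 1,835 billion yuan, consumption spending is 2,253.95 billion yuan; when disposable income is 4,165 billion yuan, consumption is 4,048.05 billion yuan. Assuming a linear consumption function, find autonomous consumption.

a = 841

MPC = ΔC/ΔY = (4048.05 − 2253.95)/(4165 − 1835) = 1794.1/2330 = 0.77
a = C − MPC·Y = 2253.95 − 0.77(1835) = 2253.95 − 1412.95 = 841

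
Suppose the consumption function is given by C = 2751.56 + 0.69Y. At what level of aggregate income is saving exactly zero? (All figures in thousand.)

Y = 8876

At break-even, C = Y: 2751.56 + 0.69Y = Y
0.31Y = 2751.56, so Y = 2751.56/0.31 = 8876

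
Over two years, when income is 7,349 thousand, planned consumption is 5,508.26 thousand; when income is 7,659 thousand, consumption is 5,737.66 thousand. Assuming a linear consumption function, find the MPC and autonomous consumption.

MPC = ΔC/ΔY = (5737.66 − 5508.26)/(7659 − 7349) = 229.4/310 = 0.74
a = C − MPC·Y = 5508.26 − 0.74(7349) = 5508.26 − 5438.26 = 70

MPC = 0.74; a = 70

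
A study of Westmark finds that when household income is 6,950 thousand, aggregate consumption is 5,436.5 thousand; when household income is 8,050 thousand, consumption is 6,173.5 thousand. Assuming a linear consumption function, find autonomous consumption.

a = 780

MPC = ΔC/ΔY = (6173.5 − 5436.5)/(8050 − 6950) = 737/1100 = 0.67
a = C − MPC·Y = 5436.5 − 0.67(6950) = 5436.5 − 4656.5 = 780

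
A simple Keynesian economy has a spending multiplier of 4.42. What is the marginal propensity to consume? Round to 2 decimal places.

k = 1/(1 − MPC), so 1 − MPC = 1/k = 1/4.42 = 0.2262
MPC = 1 − 0.2262 = 0.77

MPC = 0.77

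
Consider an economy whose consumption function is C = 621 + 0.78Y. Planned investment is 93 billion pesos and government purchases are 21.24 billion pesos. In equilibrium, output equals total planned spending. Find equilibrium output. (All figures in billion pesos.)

Y = C + I + G = 621 + 0.78Y + 93 + 21.24
Y − 0.78Y = 735.24
0.22Y = 735.24, so Y = 735.24/0.22 = 3342

Y = 3342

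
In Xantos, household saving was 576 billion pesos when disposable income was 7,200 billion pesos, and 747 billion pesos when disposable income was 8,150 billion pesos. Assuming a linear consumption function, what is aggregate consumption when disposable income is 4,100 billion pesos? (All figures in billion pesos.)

MPS = ΔS/ΔY = (747 − 576)/(8150 − 7200) = 171/950 = 0.18
MPC = 1 − MPS = 0.82
Autonomous saving = 576 − 0.18(7200) = -720, so a = 720
C = 720 + 0.82(4100) = 720 + 3362 = 4082

C = 4082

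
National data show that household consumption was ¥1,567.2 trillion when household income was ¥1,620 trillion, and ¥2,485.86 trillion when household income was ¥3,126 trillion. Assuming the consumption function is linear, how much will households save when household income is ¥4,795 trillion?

MPC = (2485.86 − 1567.2)/(3126 − 1620) = 918.66/1506 = 0.61
a = 1567.2 − 0.61(1620) = 1567.2 − 988.2 = 579
C = 579 + 0.61(4795) = 3503.95
S = 4795 − 3503.95 = 1291.05

S = 1291.05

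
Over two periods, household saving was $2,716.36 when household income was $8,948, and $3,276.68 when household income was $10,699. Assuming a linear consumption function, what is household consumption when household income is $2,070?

C = 1554.6

MPS = ΔS/ΔY = (3276.68 − 2716.36)/(10699 − 8948) = 560.32/1751 = 0.32
MPC = 1 − MPS = 0.68
Autonomous saving = 2716.36 − 0.32(8948) = -147, so a = 147
C = 147 + 0.68(2070) = 147 + 1407.6 = 1554.6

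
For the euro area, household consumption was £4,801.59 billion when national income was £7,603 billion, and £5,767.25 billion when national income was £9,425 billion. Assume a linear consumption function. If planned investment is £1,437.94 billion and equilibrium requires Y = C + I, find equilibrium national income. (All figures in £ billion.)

MPC = (5767.25 − 4801.59)/(9425 − 7603) = 965.66/1822 = 0.53
a = 4801.59 − 0.53(7603) = 772
Equilibrium: Y = 772 + 0.53Y + 1437.94
0.47Y = 2209.94, so Y = 2209.94/0.47 = 4702

Y = 4702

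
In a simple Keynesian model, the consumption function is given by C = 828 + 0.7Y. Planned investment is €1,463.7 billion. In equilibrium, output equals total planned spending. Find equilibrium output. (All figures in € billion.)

Y = 7639

Y = C + I = 828 + 0.7Y + 1463.7
Y − 0.7Y = 2291.7
0.3Y = 2291.7, so Y = 2291.7/0.3 = 7639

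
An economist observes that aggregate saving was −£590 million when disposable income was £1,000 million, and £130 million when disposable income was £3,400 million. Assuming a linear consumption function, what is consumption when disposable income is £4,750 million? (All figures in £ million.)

C = 4215

MPS = ΔS/ΔY = (130 − (-590))/(3400 − 1000) = 720/2400 = 0.3
MPC = 1 − MPS = 0.7
Autonomous saving = -590 − 0.3(1000) = -890, so a = 890
C = 890 + 0.7(4750) = 890 + 3325 = 4215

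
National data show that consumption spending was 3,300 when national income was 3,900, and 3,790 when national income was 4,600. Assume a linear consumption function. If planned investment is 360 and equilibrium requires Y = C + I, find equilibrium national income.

MPC = (3790 − 3300)/(4600 − 3900) = 490/700 = 0.7
a = 3300 − 0.7(3900) = 570
Equilibrium: Y = 570 + 0.7Y + 360
0.3Y = 930, so Y = 930/0.3 = 3100

Y = 3100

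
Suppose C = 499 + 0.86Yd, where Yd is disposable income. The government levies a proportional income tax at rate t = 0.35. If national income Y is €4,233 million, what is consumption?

C = 2865.247

Yd = (1 − 0.35)(4233) = 0.65(4233) = 2751.45
C = 499 + 0.86(2751.45) = 499 + 2366.247 = 2865.247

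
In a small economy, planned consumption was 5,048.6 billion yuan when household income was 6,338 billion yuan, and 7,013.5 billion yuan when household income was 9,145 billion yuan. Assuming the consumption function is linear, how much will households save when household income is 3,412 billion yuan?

S = 411.6

MPC = (7013.5 − 5048.6)/(9145 − 6338) = 1964.9/2807 = 0.7
a = 5048.6 − 0.7(6338) = 5048.6 − 4436.6 = 612
C = 612 + 0.7(3412) = 3000.4
S = 3412 − 3000.4 = 411.6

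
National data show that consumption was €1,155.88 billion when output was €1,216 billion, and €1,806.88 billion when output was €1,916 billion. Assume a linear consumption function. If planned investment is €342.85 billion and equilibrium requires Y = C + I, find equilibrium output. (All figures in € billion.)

Y = 5255

MPC = (1806.88 − 1155.88)/(1916 − 1216) = 651/700 = 0.93
a = 1155.88 − 0.93(1216) = 25
Equilibrium: Y = 25 + 0.93Y + 342.85
0.07Y = 367.85, so Y = 367.85/0.07 = 5255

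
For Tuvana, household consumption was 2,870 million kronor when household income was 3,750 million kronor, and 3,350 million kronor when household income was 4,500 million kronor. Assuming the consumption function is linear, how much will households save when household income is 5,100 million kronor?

S = 1366

MPC = (3350 − 2870)/(4500 − 3750) = 480/750 = 0.64
a = 2870 − 0.64(3750) = 2870 − 2400 = 470
C = 470 + 0.64(5100) = 3734
S = 5100 − 3734 = 1366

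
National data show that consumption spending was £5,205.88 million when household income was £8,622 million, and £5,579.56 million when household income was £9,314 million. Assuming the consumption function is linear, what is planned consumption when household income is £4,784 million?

MPC = (5579.56 − 5205.88)/(9314 − 8622) = 373.68/692 = 0.54
a = 5205.88 − 0.54(8622) = 5205.88 − 4655.88 = 550
C = 550 + 0.54(4784) = 550 + 2583.36 = 3133.36

C = 3133.36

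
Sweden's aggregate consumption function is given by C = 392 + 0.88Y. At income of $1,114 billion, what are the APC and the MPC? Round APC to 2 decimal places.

APC = 1.23; MPC = 0.88

MPC = 0.88 (the slope of the consumption function)
C = 392 + 0.88(1114) = 1372.32, so APC = 1372.32/1114 = 1.23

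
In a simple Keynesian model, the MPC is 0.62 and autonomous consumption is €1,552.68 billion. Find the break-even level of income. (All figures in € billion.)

At break-even, C = Y: 1552.68 + 0.62Y = Y
0.38Y = 1552.68, so Y = 1552.68/0.38 = 4086

Y = 4086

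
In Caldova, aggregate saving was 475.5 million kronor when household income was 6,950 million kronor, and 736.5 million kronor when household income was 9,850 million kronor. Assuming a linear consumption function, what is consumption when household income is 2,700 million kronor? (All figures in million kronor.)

MPS = ΔS/ΔY = (736.5 − 475.5)/(9850 − 6950) = 261/2900 = 0.09
MPC = 1 − MPS = 0.91
Autonomous saving = 475.5 − 0.09(6950) = -150, so a = 150
C = 150 + 0.91(2700) = 150 + 2457 = 2607

C = 2607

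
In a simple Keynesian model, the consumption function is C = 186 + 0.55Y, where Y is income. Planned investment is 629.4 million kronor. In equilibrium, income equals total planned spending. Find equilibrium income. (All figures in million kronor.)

Y = 1812

Y = C + I = 186 + 0.55Y + 629.4
Y − 0.55Y = 815.4
0.45Y = 815.4, so Y = 815.4/0.45 = 1812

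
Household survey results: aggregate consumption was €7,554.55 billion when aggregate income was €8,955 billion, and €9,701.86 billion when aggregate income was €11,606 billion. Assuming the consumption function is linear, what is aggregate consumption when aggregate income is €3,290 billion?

MPC = (9701.86 − 7554.55)/(11606 − 8955) = 2147.31/2651 = 0.81
a = 7554.55 − 0.81(8955) = 7554.55 − 7253.55 = 301
C = 301 + 0.81(3290) = 301 + 2664.9 = 2965.9

C = 2965.9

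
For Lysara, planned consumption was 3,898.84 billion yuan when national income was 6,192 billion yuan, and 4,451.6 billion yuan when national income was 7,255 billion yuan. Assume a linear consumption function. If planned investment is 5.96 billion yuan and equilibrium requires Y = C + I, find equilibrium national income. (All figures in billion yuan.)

MPC = (4451.6 − 3898.84)/(7255 − 6192) = 552.76/1063 = 0.52
a = 3898.84 − 0.52(6192) = 679
Equilibrium: Y = 679 + 0.52Y + 5.96
0.48Y = 684.96, so Y = 684.96/0.48 = 1427

Y = 1427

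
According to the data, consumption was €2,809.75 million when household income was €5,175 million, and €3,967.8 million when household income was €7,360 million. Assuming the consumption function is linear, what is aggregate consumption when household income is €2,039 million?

C = 1147.67

MPC = (3967.8 − 2809.75)/(7360 − 5175) = 1158.05/2185 = 0.53
a = 2809.75 − 0.53(5175) = 2809.75 − 2742.75 = 67
C = 67 + 0.53(2039) = 67 + 1080.67 = 1147.67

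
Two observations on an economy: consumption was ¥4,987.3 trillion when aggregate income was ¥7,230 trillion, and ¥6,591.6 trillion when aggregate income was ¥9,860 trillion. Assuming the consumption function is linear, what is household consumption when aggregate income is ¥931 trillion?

MPC = (6591.6 − 4987.3)/(9860 − 7230) = 1604.3/2630 = 0.61
a = 4987.3 − 0.61(7230) = 4987.3 − 4410.3 = 577
C = 577 + 0.61(931) = 577 + 567.91 = 1144.91

C = 1144.91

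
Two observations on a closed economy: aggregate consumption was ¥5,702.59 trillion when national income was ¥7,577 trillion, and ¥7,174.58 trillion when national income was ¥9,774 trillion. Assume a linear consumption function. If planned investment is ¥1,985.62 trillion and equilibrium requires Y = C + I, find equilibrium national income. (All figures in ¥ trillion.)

Y = 7914

MPC = (7174.58 − 5702.59)/(9774 − 7577) = 1471.99/2197 = 0.67
a = 5702.59 − 0.67(7577) = 626
Equilibrium: Y = 626 + 0.67Y + 1985.62
0.33Y = 2611.62, so Y = 2611.62/0.33 = 7914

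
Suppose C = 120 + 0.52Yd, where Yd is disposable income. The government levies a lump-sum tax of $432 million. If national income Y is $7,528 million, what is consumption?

C = 3809.92

Yd = Y − T = 7528 − 432 = 7096
C = 120 + 0.52(7096) = 120 + 3689.92 = 3809.92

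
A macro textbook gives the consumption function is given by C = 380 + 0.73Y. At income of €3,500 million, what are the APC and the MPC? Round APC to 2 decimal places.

MPC = 0.73 (the slope of the consumption function)
C = 380 + 0.73(3500) = 2935, so APC = 2935/3500 = 0.84

APC = 0.84; MPC = 0.73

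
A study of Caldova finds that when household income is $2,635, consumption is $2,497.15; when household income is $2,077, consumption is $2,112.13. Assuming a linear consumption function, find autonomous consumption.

a = 679

MPC = ΔC/ΔY = (2497.15 − 2112.13)/(2635 − 2077) = 385.02/558 = 0.69
a = C − MPC·Y = 2112.13 − 0.69(2077) = 2112.13 − 1433.13 = 679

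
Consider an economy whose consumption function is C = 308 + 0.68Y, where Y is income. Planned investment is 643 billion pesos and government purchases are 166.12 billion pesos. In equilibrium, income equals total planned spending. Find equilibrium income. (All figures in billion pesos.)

Y = C + I + G = 308 + 0.68Y + 643 + 166.12
Y − 0.68Y = 1117.12
0.32Y = 1117.12, so Y = 1117.12/0.32 = 3491

Y = 3491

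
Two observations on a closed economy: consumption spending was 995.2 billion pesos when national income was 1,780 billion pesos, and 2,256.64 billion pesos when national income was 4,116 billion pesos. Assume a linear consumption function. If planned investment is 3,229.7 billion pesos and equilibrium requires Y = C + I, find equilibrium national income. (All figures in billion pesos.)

MPC = (2256.64 − 995.2)/(4116 − 1780) = 1261.44/2336 = 0.54
a = 995.2 − 0.54(1780) = 34
Equilibrium: Y = 34 + 0.54Y + 3229.7
0.46Y = 3263.7, so Y = 3263.7/0.46 = 7095

Y = 7095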